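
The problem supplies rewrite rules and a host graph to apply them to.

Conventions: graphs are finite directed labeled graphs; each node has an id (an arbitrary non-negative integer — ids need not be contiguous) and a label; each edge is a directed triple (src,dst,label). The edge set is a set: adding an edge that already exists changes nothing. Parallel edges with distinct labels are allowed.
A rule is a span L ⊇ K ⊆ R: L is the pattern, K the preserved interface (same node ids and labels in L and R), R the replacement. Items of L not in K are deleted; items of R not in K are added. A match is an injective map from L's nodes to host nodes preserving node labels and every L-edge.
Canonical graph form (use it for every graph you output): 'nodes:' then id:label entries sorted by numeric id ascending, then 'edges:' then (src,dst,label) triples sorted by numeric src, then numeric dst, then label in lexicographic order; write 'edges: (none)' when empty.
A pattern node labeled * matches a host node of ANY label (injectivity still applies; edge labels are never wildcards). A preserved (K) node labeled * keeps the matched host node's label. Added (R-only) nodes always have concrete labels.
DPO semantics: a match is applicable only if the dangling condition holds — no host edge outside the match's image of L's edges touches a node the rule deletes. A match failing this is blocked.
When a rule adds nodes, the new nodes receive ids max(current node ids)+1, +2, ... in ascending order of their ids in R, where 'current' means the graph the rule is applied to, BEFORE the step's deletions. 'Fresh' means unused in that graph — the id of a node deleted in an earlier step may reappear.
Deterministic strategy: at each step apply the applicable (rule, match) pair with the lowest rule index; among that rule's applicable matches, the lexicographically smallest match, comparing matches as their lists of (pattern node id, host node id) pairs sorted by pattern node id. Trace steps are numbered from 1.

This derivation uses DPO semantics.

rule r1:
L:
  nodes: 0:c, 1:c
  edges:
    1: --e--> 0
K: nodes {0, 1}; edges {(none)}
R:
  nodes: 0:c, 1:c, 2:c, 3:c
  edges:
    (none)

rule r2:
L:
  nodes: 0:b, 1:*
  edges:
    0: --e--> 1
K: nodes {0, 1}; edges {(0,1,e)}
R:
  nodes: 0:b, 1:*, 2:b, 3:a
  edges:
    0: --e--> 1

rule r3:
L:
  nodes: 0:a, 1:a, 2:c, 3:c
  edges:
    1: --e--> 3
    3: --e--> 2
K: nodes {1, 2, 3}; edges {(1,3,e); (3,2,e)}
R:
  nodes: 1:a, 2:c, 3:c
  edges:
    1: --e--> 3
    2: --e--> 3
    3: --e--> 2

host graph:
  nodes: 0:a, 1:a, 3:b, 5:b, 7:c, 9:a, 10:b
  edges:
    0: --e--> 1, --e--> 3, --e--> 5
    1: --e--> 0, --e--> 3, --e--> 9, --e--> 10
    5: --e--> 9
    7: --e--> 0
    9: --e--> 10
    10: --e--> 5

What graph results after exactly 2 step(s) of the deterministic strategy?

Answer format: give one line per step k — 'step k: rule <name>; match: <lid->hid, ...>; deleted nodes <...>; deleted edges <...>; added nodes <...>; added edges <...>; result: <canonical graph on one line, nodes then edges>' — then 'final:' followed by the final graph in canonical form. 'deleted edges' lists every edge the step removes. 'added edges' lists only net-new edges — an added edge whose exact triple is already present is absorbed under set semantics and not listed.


step 1: rule r2; match: 0->5, 1->9; deleted nodes (none); deleted edges (none); added nodes 11, 12; added edges (none); result: nodes: 0:a, 1:a, 3:b, 5:b, 7:c, 9:a, 10:b, 11:b, 12:a edges: (0,1,e); (0,3,e); (0,5,e); (1,0,e); (1,3,e); (1,9,e); (1,10,e); (5,9,e); (7,0,e); (9,10,e); (10,5,e)
step 2: rule r2; match: 0->5, 1->9; deleted nodes (none); deleted edges (none); added nodes 13, 14; added edges (none); result: nodes: 0:a, 1:a, 3:b, 5:b, 7:c, 9:a, 10:b, 11:b, 12:a, 13:b, 14:a edges: (0,1,e); (0,3,e); (0,5,e); (1,0,e); (1,3,e); (1,9,e); (1,10,e); (5,9,e); (7,0,e); (9,10,e); (10,5,e)
final:
nodes: 0:a, 1:a, 3:b, 5:b, 7:c, 9:a, 10:b, 11:b, 12:a, 13:b, 14:a
edges: (0,1,e); (0,3,e); (0,5,e); (1,0,e); (1,3,e); (1,9,e); (1,10,e); (5,9,e); (7,0,e); (9,10,e); (10,5,e)


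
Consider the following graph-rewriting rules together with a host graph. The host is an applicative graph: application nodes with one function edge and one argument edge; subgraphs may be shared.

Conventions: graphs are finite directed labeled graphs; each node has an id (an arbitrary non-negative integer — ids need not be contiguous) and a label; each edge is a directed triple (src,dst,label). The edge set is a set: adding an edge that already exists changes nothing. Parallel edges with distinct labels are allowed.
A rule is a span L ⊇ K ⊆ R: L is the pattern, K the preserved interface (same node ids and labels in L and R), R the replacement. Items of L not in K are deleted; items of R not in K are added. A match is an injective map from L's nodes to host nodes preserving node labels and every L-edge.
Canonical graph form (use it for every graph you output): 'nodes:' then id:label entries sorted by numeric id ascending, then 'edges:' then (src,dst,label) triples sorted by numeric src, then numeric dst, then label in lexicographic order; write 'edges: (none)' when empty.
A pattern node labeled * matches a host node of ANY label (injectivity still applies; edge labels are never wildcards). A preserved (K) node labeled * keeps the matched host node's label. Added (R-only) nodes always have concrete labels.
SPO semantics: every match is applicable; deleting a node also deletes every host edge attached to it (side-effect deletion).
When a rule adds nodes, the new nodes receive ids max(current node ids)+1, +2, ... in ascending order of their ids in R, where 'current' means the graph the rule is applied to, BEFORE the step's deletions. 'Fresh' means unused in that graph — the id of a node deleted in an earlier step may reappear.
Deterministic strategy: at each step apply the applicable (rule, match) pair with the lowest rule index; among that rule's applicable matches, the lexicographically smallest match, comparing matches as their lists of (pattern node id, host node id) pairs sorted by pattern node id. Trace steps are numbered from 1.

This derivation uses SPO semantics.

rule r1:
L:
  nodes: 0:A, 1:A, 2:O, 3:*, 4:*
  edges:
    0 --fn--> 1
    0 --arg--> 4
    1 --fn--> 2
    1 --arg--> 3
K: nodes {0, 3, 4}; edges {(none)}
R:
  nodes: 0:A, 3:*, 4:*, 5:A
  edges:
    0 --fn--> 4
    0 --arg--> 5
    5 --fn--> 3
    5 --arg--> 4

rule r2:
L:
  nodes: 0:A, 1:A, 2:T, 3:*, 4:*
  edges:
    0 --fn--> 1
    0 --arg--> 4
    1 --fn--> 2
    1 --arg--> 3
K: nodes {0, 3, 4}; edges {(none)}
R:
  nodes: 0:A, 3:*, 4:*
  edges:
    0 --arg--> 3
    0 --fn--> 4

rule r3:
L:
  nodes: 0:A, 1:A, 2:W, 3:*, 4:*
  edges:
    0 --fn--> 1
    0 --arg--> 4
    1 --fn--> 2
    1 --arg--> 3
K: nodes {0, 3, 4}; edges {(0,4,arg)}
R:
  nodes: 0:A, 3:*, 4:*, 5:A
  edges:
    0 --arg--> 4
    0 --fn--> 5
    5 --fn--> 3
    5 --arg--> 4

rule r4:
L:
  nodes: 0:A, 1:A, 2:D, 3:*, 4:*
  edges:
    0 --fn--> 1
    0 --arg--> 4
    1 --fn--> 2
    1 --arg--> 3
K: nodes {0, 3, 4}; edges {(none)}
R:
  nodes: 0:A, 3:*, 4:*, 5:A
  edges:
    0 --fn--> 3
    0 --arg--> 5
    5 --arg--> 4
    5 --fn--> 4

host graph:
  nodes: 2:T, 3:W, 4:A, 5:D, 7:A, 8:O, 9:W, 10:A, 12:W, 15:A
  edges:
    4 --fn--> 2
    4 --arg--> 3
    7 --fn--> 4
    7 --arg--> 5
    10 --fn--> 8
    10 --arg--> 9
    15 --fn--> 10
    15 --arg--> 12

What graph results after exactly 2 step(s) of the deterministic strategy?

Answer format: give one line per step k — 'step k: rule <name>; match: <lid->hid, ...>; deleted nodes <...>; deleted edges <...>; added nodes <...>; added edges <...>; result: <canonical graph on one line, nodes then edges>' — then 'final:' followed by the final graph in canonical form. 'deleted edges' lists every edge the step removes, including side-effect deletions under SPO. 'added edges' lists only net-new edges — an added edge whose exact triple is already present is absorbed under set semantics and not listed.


step 1: rule r1; match: 0->15, 1->10, 2->8, 3->9, 4->12; deleted nodes 8, 10; deleted edges (10,8,fn); (10,9,arg); (15,10,fn); (15,12,arg); added nodes 16; added edges (15,12,fn); (15,16,arg); (16,9,fn); (16,12,arg); result: nodes: 2:T, 3:W, 4:A, 5:D, 7:A, 9:W, 12:W, 15:A, 16:A edges: (4,2,fn); (4,3,arg); (7,4,fn); (7,5,arg); (15,12,fn); (15,16,arg); (16,9,fn); (16,12,arg)
step 2: rule r2; match: 0->7, 1->4, 2->2, 3->3, 4->5; deleted nodes 2, 4; deleted edges (4,2,fn); (4,3,arg); (7,4,fn); (7,5,arg); added nodes (none); added edges (7,3,arg); (7,5,fn); result: nodes: 3:W, 5:D, 7:A, 9:W, 12:W, 15:A, 16:A edges: (7,3,arg); (7,5,fn); (15,12,fn); (15,16,arg); (16,9,fn); (16,12,arg)
final:
nodes: 3:W, 5:D, 7:A, 9:W, 12:W, 15:A, 16:A
edges: (7,3,arg); (7,5,fn); (15,12,fn); (15,16,arg); (16,9,fn); (16,12,arg)


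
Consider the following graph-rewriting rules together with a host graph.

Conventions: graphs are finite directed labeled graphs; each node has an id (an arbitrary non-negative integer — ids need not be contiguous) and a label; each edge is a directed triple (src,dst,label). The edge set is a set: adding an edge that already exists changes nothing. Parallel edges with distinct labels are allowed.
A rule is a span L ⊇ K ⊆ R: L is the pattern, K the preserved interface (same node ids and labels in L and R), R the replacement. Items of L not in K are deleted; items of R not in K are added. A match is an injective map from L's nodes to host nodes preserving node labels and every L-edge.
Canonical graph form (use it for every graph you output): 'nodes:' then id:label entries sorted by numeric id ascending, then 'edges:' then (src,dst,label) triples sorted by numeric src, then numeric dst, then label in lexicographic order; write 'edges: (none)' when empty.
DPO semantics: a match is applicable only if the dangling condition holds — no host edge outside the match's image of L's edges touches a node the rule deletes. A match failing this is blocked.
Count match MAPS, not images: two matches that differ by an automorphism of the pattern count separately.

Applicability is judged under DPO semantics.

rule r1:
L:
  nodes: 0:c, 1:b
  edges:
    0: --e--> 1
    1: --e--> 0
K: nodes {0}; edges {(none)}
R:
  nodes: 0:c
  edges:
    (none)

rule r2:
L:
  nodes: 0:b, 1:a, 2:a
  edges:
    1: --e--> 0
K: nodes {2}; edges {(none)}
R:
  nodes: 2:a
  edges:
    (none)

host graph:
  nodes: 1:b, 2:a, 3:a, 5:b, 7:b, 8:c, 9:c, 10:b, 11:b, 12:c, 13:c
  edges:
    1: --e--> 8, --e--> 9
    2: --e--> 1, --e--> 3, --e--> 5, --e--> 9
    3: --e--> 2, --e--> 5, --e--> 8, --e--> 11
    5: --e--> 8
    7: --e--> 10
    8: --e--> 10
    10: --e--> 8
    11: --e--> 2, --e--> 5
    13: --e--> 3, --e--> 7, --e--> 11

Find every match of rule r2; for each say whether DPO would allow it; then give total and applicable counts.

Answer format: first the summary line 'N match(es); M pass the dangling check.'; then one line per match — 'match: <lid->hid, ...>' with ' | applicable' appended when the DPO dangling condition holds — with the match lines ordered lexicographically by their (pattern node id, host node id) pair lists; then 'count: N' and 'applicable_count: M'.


4 match(es); 0 pass the dangling check.
match: 0->1, 1->2, 2->3
match: 0->5, 1->2, 2->3
match: 0->5, 1->3, 2->2
match: 0->11, 1->3, 2->2
count: 4
applicable_count: 0


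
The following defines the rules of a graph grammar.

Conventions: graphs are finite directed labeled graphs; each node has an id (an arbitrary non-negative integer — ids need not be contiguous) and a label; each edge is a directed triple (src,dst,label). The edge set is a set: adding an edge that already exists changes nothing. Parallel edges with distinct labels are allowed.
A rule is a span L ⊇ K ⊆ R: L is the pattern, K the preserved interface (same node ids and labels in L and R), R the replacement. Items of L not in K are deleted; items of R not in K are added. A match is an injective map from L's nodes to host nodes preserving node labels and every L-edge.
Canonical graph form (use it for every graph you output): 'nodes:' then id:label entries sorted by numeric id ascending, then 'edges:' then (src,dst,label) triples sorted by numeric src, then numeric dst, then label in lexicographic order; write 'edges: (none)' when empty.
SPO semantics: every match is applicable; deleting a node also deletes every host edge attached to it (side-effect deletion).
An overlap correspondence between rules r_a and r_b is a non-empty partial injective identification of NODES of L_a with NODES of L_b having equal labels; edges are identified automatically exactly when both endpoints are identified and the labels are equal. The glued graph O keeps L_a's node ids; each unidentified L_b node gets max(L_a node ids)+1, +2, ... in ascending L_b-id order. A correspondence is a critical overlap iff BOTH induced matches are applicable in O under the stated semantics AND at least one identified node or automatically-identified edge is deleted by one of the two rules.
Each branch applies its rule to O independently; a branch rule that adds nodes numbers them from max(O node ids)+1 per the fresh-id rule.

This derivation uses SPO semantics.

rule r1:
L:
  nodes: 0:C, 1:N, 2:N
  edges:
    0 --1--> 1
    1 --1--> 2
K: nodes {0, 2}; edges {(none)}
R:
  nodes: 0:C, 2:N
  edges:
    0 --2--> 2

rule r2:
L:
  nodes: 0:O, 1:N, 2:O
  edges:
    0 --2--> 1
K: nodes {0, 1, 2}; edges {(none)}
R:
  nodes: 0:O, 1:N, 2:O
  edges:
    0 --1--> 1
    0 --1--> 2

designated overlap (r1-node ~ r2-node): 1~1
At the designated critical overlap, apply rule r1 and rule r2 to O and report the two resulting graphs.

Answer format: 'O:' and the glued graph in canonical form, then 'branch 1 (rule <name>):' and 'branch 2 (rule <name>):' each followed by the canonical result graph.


O:
nodes: 0:C, 1:N, 2:N, 3:O, 4:O
edges: (0,1,1); (1,2,1); (3,1,2)
branch 1 (rule r1):
nodes: 0:C, 2:N, 3:O, 4:O
edges: (0,2,2)
branch 2 (rule r2):
nodes: 0:C, 1:N, 2:N, 3:O, 4:O
edges: (0,1,1); (1,2,1); (3,1,1); (3,4,1)


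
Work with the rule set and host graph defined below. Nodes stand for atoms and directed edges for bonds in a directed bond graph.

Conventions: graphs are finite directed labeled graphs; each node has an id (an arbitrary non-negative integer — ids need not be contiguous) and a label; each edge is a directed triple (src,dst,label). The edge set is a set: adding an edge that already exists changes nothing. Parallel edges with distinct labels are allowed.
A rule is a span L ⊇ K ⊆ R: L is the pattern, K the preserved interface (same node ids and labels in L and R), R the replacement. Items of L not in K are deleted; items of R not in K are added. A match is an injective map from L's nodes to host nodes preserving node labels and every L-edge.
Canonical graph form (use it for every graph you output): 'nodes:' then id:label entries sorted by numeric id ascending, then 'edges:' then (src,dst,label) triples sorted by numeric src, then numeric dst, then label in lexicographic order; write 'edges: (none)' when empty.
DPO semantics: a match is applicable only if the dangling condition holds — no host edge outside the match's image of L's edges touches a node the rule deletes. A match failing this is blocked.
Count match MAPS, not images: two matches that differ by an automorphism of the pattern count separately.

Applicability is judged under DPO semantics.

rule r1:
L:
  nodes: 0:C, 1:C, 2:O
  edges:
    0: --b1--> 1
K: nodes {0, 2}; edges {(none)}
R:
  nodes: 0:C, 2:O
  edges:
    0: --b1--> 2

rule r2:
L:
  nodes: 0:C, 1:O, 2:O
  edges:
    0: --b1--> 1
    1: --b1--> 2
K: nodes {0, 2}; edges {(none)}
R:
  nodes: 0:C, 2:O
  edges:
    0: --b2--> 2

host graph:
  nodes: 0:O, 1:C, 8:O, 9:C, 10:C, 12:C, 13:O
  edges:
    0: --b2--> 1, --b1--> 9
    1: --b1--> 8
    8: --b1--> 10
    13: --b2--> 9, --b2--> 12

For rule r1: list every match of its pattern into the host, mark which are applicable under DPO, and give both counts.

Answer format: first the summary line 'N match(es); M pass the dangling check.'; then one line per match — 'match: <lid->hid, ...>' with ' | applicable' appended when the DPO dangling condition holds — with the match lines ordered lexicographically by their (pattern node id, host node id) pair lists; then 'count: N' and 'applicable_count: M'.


0 match(es); 0 pass the dangling check.
count: 0
applicable_count: 0


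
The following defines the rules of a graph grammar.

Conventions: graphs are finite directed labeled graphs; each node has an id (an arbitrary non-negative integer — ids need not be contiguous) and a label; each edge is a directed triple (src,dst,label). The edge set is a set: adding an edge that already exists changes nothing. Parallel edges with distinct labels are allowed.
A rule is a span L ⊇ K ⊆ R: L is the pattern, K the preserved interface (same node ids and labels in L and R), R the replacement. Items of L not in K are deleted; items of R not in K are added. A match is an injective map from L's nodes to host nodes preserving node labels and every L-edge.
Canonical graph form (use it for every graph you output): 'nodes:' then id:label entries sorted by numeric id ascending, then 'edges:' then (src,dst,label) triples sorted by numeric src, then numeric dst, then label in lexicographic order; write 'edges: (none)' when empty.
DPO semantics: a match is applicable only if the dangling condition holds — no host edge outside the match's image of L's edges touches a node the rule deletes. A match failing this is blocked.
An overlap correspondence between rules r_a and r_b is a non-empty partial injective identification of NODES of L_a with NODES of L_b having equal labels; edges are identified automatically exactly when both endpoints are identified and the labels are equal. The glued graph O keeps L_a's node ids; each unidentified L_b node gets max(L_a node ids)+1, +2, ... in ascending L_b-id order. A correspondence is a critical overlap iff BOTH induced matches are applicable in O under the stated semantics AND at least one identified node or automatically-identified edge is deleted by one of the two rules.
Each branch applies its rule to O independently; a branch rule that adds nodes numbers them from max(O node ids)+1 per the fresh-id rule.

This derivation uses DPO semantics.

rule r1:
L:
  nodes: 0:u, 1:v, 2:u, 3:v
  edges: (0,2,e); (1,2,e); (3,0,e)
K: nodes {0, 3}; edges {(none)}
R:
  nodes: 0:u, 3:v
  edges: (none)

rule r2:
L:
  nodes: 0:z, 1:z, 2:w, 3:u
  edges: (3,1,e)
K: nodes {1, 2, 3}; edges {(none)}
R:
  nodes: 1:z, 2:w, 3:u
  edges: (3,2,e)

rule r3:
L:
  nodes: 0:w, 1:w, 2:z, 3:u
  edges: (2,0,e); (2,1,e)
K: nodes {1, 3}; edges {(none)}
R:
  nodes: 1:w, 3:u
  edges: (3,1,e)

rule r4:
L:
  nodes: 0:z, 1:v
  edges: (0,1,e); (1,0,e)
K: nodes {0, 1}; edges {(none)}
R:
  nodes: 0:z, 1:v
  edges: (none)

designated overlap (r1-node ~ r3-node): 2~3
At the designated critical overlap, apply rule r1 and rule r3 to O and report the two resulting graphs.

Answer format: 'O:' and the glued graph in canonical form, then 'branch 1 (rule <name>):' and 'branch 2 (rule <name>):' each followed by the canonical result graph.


O:
nodes: 0:u, 1:v, 2:u, 3:v, 4:w, 5:w, 6:z
edges: (0,2,e); (1,2,e); (3,0,e); (6,4,e); (6,5,e)
branch 1 (rule r1):
nodes: 0:u, 3:v, 4:w, 5:w, 6:z
edges: (6,4,e); (6,5,e)
branch 2 (rule r3):
nodes: 0:u, 1:v, 2:u, 3:v, 5:w
edges: (0,2,e); (1,2,e); (2,5,e); (3,0,e)


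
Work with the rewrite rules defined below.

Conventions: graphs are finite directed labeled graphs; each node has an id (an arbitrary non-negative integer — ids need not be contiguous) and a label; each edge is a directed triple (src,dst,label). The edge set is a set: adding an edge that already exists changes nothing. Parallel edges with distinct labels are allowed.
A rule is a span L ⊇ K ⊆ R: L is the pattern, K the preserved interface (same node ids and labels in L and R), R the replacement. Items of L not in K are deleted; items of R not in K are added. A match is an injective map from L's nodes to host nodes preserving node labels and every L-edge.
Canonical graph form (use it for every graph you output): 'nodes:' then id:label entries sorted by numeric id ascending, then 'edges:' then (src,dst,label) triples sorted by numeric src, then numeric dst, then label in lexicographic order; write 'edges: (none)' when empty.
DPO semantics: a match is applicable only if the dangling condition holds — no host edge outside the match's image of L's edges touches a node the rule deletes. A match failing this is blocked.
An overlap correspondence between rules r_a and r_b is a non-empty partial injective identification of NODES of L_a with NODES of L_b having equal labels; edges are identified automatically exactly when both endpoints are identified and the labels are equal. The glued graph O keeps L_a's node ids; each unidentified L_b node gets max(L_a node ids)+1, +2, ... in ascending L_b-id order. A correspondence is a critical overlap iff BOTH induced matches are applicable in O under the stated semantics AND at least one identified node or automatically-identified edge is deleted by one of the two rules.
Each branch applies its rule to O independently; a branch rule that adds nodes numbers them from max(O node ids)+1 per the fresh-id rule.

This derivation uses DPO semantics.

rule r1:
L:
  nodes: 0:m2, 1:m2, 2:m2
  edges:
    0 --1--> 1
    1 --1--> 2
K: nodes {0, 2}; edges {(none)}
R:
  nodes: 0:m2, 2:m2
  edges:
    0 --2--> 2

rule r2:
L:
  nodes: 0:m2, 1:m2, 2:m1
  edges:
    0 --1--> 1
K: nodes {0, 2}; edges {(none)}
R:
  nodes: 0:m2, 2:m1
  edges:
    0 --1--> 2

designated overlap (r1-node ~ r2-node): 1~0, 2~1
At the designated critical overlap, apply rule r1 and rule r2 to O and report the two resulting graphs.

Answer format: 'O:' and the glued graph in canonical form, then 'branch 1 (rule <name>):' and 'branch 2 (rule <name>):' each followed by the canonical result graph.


O:
nodes: 0:m2, 1:m2, 2:m2, 3:m1
edges: (0,1,1); (1,2,1)
branch 1 (rule r1):
nodes: 0:m2, 2:m2, 3:m1
edges: (0,2,2)
branch 2 (rule r2):
nodes: 0:m2, 1:m2, 3:m1
edges: (0,1,1); (1,3,1)


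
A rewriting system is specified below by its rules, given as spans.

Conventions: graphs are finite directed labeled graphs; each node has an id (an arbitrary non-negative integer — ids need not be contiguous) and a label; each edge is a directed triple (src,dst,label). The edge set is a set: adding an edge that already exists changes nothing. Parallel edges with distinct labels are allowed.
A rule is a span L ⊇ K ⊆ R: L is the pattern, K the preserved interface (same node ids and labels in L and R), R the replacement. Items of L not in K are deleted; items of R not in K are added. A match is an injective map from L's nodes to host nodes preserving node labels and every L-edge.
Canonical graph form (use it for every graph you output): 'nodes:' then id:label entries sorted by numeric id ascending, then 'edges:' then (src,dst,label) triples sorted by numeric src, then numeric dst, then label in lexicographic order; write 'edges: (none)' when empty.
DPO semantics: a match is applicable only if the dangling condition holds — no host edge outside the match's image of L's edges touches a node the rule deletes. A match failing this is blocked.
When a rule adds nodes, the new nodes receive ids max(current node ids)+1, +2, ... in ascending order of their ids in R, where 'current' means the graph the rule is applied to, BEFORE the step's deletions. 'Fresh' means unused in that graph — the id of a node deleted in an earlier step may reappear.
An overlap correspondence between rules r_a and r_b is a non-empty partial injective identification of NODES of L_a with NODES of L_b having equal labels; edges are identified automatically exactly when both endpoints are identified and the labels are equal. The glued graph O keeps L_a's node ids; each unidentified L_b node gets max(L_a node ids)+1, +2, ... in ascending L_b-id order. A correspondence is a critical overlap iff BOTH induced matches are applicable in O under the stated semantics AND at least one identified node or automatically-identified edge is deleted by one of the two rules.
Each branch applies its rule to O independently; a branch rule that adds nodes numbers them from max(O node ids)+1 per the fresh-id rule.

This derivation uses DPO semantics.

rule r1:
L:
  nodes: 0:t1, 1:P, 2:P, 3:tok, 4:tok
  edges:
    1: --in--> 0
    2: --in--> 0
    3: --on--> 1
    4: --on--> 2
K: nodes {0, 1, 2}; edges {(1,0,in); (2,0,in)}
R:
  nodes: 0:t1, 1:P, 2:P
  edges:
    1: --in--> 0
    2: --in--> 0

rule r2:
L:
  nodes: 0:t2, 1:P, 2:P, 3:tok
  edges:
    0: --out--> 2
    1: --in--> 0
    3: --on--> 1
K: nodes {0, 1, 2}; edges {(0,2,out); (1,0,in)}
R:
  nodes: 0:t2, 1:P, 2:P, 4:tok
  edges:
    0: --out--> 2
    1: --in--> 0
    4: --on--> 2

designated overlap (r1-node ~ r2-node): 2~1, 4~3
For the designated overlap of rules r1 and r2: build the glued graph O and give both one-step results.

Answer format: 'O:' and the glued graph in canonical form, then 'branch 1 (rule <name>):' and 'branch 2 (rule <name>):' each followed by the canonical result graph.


O:
nodes: 0:t1, 1:P, 2:P, 3:tok, 4:tok, 5:t2, 6:P
edges: (1,0,in); (2,0,in); (2,5,in); (3,1,on); (4,2,on); (5,6,out)
branch 1 (rule r1):
nodes: 0:t1, 1:P, 2:P, 5:t2, 6:P
edges: (1,0,in); (2,0,in); (2,5,in); (5,6,out)
branch 2 (rule r2):
nodes: 0:t1, 1:P, 2:P, 3:tok, 5:t2, 6:P, 7:tok
edges: (1,0,in); (2,0,in); (2,5,in); (3,1,on); (5,6,out); (7,6,on)


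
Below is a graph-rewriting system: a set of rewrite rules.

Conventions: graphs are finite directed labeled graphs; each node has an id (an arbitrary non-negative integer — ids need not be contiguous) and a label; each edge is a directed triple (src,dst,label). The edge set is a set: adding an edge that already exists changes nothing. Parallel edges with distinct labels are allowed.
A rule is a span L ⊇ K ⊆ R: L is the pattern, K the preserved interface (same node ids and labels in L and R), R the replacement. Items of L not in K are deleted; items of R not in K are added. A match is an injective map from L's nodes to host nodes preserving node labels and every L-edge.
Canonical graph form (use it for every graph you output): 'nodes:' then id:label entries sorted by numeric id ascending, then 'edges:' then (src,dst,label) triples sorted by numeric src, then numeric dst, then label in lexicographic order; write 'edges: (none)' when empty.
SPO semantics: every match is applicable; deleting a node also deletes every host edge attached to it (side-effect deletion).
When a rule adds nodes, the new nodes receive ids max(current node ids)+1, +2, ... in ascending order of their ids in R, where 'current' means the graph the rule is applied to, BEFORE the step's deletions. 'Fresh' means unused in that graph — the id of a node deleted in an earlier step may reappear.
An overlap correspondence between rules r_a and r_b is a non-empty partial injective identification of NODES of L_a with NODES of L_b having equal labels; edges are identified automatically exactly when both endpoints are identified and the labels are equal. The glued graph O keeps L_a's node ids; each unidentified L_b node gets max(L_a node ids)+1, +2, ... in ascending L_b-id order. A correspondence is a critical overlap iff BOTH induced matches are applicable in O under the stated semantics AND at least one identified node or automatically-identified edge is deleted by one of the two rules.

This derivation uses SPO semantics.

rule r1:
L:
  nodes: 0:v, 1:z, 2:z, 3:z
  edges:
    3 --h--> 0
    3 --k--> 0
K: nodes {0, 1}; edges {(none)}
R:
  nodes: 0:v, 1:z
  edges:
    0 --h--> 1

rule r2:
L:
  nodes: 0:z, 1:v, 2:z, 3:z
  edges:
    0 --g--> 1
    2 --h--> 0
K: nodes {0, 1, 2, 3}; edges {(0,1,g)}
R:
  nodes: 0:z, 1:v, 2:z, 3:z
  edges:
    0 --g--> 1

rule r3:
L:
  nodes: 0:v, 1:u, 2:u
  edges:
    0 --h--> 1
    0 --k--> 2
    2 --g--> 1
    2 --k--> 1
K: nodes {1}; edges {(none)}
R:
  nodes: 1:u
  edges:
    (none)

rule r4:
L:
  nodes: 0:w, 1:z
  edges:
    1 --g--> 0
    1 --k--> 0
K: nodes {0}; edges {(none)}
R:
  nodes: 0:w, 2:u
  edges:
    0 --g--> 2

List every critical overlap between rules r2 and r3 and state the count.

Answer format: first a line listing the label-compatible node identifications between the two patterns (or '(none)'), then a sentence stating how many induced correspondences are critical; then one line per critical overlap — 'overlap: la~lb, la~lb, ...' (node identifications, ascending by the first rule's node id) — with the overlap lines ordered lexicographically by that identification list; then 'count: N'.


label-compatible node identifications between L(r2) and L(r3): 1~0
1 of the induced correspondences is a critical overlap of r2 and r3.
overlap: 1~0
count: 1


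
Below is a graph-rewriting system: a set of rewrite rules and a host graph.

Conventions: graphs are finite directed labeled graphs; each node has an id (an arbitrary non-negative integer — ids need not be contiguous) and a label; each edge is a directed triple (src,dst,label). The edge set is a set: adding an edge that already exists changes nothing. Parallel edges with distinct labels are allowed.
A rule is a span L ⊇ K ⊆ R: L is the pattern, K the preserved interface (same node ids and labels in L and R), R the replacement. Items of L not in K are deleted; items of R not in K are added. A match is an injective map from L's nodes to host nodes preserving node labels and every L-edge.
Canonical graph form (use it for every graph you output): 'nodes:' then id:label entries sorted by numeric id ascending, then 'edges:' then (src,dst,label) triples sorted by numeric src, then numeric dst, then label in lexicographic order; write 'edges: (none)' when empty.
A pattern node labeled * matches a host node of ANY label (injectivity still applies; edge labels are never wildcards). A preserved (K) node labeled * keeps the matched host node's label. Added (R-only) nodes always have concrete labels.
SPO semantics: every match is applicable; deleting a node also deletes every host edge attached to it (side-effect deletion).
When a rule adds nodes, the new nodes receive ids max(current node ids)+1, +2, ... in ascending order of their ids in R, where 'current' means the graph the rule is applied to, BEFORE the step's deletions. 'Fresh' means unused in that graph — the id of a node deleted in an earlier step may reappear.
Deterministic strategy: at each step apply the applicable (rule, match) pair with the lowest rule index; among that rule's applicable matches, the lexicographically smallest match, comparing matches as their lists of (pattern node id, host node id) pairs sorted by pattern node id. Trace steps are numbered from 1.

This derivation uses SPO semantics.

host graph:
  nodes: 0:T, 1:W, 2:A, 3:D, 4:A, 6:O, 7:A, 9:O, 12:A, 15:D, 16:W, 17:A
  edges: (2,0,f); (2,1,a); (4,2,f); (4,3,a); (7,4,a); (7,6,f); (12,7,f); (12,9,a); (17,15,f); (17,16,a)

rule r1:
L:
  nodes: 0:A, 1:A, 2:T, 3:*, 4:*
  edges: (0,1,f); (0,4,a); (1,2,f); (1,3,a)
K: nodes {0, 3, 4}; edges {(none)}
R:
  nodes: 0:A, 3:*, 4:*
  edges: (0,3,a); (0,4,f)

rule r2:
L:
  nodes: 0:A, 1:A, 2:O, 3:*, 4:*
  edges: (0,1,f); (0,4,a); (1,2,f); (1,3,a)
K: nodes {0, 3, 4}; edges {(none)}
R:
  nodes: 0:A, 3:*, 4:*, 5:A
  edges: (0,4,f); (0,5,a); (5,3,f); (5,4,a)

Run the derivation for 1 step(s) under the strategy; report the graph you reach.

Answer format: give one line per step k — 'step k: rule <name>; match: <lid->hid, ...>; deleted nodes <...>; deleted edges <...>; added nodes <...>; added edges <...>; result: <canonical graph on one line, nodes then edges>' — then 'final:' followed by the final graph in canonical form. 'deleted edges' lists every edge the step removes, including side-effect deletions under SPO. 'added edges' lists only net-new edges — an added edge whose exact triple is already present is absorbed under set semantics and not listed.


step 1: rule r1; match: 0->4, 1->2, 2->0, 3->1, 4->3; deleted nodes 0, 2; deleted edges (2,0,f); (2,1,a); (4,2,f); (4,3,a); added nodes (none); added edges (4,1,a); (4,3,f); result: nodes: 1:W, 3:D, 4:A, 6:O, 7:A, 9:O, 12:A, 15:D, 16:W, 17:A edges: (4,1,a); (4,3,f); (7,4,a); (7,6,f); (12,7,f); (12,9,a); (17,15,f); (17,16,a)
final:
nodes: 1:W, 3:D, 4:A, 6:O, 7:A, 9:O, 12:A, 15:D, 16:W, 17:A
edges: (4,1,a); (4,3,f); (7,4,a); (7,6,f); (12,7,f); (12,9,a); (17,15,f); (17,16,a)


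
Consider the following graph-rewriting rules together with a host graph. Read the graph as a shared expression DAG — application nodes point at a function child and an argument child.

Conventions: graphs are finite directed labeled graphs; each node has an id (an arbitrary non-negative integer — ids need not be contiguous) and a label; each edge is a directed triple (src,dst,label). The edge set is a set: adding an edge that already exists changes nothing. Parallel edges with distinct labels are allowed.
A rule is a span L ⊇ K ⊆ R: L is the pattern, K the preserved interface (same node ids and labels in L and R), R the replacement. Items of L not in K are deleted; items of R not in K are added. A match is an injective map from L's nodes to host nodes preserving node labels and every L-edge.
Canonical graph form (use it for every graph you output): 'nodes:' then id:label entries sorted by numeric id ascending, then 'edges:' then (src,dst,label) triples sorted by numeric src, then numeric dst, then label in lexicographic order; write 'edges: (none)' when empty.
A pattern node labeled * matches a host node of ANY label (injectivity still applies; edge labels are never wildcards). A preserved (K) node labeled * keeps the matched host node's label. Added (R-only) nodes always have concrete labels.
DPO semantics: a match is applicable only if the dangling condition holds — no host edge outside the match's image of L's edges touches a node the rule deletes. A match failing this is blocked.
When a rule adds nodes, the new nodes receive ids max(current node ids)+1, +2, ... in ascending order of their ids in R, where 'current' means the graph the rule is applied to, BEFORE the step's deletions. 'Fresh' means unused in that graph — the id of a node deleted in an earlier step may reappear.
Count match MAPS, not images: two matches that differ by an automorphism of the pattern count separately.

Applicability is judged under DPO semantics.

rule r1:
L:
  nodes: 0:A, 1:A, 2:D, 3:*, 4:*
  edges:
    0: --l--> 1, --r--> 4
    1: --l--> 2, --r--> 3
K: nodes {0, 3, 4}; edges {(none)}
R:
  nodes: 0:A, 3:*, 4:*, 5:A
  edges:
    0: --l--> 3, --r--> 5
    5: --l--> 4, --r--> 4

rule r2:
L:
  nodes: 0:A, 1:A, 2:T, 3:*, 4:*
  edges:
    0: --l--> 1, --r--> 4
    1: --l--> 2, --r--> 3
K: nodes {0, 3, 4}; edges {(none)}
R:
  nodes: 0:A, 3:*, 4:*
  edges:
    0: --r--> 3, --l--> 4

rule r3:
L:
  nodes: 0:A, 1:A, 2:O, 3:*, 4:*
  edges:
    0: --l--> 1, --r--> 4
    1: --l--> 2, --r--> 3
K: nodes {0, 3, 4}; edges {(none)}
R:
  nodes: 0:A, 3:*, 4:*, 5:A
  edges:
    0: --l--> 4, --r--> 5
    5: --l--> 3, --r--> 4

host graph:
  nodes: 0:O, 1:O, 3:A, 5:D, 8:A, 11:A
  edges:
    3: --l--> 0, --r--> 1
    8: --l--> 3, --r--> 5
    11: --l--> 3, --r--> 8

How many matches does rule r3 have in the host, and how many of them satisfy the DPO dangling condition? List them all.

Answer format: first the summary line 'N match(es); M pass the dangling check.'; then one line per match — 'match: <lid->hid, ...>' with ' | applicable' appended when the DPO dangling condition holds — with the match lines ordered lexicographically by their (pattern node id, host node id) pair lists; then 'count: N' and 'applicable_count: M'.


2 match(es); 0 pass the dangling check.
match: 0->8, 1->3, 2->0, 3->1, 4->5
match: 0->11, 1->3, 2->0, 3->1, 4->8
count: 2
applicable_count: 0


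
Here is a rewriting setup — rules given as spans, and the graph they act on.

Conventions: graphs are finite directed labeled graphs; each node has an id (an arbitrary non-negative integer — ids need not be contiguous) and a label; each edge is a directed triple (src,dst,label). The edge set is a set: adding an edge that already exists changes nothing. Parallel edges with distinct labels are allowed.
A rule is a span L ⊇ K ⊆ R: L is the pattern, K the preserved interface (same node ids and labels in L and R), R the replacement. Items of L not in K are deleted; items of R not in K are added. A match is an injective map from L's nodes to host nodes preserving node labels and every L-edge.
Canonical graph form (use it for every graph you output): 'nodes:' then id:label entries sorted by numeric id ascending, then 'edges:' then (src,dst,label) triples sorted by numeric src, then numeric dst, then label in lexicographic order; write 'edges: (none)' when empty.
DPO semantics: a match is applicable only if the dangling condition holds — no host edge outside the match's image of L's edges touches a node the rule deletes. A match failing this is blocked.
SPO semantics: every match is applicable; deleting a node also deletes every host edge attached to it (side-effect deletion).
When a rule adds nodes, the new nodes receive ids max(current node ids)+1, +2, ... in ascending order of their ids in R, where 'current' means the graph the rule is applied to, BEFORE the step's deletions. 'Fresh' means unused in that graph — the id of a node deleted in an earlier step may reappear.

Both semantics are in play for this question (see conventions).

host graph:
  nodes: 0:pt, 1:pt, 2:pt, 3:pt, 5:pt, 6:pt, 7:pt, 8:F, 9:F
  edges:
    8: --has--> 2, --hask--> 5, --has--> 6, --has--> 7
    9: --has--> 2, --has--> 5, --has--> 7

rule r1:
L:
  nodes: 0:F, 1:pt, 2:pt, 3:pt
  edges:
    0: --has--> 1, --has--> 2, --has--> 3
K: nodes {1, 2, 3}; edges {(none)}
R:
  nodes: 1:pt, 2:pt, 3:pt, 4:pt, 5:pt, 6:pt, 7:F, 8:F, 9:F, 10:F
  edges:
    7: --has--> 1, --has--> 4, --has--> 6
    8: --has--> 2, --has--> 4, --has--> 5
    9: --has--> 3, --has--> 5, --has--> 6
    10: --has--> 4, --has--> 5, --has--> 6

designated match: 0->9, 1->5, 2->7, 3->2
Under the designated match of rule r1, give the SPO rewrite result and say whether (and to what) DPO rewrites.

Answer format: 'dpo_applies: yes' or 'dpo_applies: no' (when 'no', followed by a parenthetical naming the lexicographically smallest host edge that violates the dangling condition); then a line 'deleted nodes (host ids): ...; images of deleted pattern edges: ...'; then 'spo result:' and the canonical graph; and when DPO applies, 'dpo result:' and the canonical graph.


dpo_applies: yes
deleted nodes (host ids): 9; images of deleted pattern edges: (9,2,has); (9,5,has); (9,7,has)
spo result:
nodes: 0:pt, 1:pt, 2:pt, 3:pt, 5:pt, 6:pt, 7:pt, 8:F, 10:pt, 11:pt, 12:pt, 13:F, 14:F, 15:F, 16:F
edges: (8,2,has); (8,5,hask); (8,6,has); (8,7,has); (13,5,has); (13,10,has); (13,12,has); (14,7,has); (14,10,has); (14,11,has); (15,2,has); (15,11,has); (15,12,has); (16,10,has); (16,11,has); (16,12,has)
dpo result:
nodes: 0:pt, 1:pt, 2:pt, 3:pt, 5:pt, 6:pt, 7:pt, 8:F, 10:pt, 11:pt, 12:pt, 13:F, 14:F, 15:F, 16:F
edges: (8,2,has); (8,5,hask); (8,6,has); (8,7,has); (13,5,has); (13,10,has); (13,12,has); (14,7,has); (14,10,has); (14,11,has); (15,2,has); (15,11,has); (15,12,has); (16,10,has); (16,11,has); (16,12,has)


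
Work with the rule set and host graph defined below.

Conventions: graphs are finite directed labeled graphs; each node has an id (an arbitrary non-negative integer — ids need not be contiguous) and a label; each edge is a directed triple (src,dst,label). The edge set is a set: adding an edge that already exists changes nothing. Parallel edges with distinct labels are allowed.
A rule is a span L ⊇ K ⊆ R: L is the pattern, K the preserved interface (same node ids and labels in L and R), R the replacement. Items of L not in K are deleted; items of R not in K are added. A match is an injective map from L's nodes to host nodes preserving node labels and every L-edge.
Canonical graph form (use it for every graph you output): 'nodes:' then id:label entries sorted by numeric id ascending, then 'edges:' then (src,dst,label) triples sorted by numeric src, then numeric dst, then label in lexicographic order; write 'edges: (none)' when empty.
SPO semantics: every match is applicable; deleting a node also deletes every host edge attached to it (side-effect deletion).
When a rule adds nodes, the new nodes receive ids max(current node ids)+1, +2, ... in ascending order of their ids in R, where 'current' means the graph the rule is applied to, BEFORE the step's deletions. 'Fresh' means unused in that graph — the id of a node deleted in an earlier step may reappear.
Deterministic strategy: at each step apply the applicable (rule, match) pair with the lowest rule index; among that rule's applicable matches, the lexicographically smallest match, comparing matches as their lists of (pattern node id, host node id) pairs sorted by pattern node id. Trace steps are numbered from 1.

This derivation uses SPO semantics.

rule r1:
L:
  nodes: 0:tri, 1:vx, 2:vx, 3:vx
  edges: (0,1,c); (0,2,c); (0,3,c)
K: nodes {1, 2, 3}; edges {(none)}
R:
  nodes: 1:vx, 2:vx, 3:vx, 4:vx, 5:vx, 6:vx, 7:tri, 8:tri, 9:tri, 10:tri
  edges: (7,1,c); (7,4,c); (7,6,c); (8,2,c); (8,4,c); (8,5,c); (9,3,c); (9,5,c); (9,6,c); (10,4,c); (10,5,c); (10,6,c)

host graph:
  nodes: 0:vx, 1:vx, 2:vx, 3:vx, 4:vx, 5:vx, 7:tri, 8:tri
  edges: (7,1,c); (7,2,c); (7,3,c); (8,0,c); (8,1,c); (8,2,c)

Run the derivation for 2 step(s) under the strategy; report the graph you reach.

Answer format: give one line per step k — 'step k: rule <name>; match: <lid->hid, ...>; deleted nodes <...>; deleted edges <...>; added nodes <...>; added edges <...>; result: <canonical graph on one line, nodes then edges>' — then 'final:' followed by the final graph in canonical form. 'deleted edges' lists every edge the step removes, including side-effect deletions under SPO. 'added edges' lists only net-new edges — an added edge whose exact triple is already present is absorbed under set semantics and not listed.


step 1: rule r1; match: 0->7, 1->1, 2->2, 3->3; deleted nodes 7; deleted edges (7,1,c); (7,2,c); (7,3,c); added nodes 9, 10, 11, 12, 13, 14, 15; added edges (12,1,c); (12,9,c); (12,11,c); (13,2,c); (13,9,c); (13,10,c); (14,3,c); (14,10,c); (14,11,c); (15,9,c); (15,10,c); (15,11,c); result: nodes: 0:vx, 1:vx, 2:vx, 3:vx, 4:vx, 5:vx, 8:tri, 9:vx, 10:vx, 11:vx, 12:tri, 13:tri, 14:tri, 15:tri edges: (8,0,c); (8,1,c); (8,2,c); (12,1,c); (12,9,c); (12,11,c); (13,2,c); (13,9,c); (13,10,c); (14,3,c); (14,10,c); (14,11,c); (15,9,c); (15,10,c); (15,11,c)
step 2: rule r1; match: 0->8, 1->0, 2->1, 3->2; deleted nodes 8; deleted edges (8,0,c); (8,1,c); (8,2,c); added nodes 16, 17, 18, 19, 20, 21, 22; added edges (19,0,c); (19,16,c); (19,18,c); (20,1,c); (20,16,c); (20,17,c); (21,2,c); (21,17,c); (21,18,c); (22,16,c); (22,17,c); (22,18,c); result: nodes: 0:vx, 1:vx, 2:vx, 3:vx, 4:vx, 5:vx, 9:vx, 10:vx, 11:vx, 12:tri, 13:tri, 14:tri, 15:tri, 16:vx, 17:vx, 18:vx, 19:tri, 20:tri, 21:tri, 22:tri edges: (12,1,c); (12,9,c); (12,11,c); (13,2,c); (13,9,c); (13,10,c); (14,3,c); (14,10,c); (14,11,c); (15,9,c); (15,10,c); (15,11,c); (19,0,c); (19,16,c); (19,18,c); (20,1,c); (20,16,c); (20,17,c); (21,2,c); (21,17,c); (21,18,c); (22,16,c); (22,17,c); (22,18,c)
final:
nodes: 0:vx, 1:vx, 2:vx, 3:vx, 4:vx, 5:vx, 9:vx, 10:vx, 11:vx, 12:tri, 13:tri, 14:tri, 15:tri, 16:vx, 17:vx, 18:vx, 19:tri, 20:tri, 21:tri, 22:tri
edges: (12,1,c); (12,9,c); (12,11,c); (13,2,c); (13,9,c); (13,10,c); (14,3,c); (14,10,c); (14,11,c); (15,9,c); (15,10,c); (15,11,c); (19,0,c); (19,16,c); (19,18,c); (20,1,c); (20,16,c); (20,17,c); (21,2,c); (21,17,c); (21,18,c); (22,16,c); (22,17,c); (22,18,c)
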